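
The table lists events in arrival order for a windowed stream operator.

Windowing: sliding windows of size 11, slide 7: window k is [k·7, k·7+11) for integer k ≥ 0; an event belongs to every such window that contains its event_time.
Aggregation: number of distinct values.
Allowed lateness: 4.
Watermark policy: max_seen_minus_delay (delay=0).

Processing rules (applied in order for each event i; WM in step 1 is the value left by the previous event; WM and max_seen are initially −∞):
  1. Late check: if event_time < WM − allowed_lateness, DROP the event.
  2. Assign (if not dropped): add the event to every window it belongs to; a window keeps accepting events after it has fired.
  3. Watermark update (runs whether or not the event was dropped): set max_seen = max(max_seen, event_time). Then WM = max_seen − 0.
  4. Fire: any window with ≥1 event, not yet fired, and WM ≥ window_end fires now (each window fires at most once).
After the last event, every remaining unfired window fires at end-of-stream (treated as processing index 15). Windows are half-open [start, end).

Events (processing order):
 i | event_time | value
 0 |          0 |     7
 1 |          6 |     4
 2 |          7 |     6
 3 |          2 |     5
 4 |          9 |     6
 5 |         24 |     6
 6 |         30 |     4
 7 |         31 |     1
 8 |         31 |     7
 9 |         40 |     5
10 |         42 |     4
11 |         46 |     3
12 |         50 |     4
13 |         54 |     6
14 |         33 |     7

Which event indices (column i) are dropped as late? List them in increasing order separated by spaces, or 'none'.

i=0 t=0 v=7: → [0,11); WM=0
i=1 t=6 v=4: → [0,11); WM=6
i=2 t=7 v=6: → [7,18),[0,11); WM=7
i=3 t=2 v=5: DROP (t<7-4); WM=7
i=4 t=9 v=6: → [7,18),[0,11); WM=9
i=5 t=24 v=6: → [21,32),[14,25); WM=24; [0,11) fires=3 [7,18) fires=1
i=6 t=30 v=4: → [28,39),[21,32); WM=30; [14,25) fires=1
i=7 t=31 v=1: → [28,39),[21,32); WM=31
i=8 t=31 v=7: → [28,39),[21,32); WM=31
i=9 t=40 v=5: → [35,46); WM=40; [21,32) fires=4 [28,39) fires=3
i=10 t=42 v=4: → [42,53),[35,46); WM=42
i=11 t=46 v=3: → [42,53); WM=46; [35,46) fires=2
i=12 t=50 v=4: → [49,60),[42,53); WM=50
i=13 t=54 v=6: → [49,60); WM=54; [42,53) fires=2
i=14 t=33 v=7: DROP (t<54-4); WM=54

3 14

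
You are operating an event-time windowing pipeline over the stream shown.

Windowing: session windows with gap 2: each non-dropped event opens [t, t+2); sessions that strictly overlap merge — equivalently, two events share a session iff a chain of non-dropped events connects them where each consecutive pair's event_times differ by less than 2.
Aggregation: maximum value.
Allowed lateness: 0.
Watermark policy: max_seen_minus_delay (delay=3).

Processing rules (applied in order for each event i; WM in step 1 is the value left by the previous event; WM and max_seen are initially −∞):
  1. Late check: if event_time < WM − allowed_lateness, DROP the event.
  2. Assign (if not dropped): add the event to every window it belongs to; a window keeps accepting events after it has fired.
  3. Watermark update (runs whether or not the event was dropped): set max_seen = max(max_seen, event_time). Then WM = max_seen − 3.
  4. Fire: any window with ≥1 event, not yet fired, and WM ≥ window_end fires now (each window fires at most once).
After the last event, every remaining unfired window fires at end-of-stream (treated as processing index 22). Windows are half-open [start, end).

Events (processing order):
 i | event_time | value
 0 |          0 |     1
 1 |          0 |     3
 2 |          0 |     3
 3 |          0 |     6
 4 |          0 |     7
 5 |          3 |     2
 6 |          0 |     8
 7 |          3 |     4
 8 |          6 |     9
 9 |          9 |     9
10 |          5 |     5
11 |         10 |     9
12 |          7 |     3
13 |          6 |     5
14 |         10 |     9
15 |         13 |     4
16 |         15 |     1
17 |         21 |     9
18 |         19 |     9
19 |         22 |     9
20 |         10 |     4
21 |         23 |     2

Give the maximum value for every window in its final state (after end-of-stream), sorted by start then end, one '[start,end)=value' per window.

i=0 t=0 v=1: → [0,2); WM=-3
i=1 t=0 v=3: → [0,2); WM=-3
i=2 t=0 v=3: → [0,2); WM=-3
i=3 t=0 v=6: → [0,2); WM=-3
i=4 t=0 v=7: → [0,2); WM=-3
i=5 t=3 v=2: → [3,5); WM=0
i=6 t=0 v=8: → [0,2); WM=0
i=7 t=3 v=4: → [3,5); WM=0
i=8 t=6 v=9: → [6,8); WM=3
i=9 t=9 v=9: → [9,11); WM=6
i=10 t=5 v=5: DROP (t<6-0); WM=6
i=11 t=10 v=9: → [9,12); WM=7
i=12 t=7 v=3: → [6,9); WM=7
i=13 t=6 v=5: DROP (t<7-0); WM=7
i=14 t=10 v=9: → [9,12); WM=7
i=15 t=13 v=4: → [13,15); WM=10
i=16 t=15 v=1: → [15,17); WM=12
i=17 t=21 v=9: → [21,23); WM=18
i=18 t=19 v=9: → [19,21); WM=18
i=19 t=22 v=9: → [21,24); WM=19
i=20 t=10 v=4: DROP (t<19-0); WM=19
i=21 t=23 v=2: → [21,25); WM=20

[0,2)=8 [3,5)=4 [6,9)=9 [9,12)=9 [13,15)=4 [15,17)=1 [19,21)=9 [21,25)=9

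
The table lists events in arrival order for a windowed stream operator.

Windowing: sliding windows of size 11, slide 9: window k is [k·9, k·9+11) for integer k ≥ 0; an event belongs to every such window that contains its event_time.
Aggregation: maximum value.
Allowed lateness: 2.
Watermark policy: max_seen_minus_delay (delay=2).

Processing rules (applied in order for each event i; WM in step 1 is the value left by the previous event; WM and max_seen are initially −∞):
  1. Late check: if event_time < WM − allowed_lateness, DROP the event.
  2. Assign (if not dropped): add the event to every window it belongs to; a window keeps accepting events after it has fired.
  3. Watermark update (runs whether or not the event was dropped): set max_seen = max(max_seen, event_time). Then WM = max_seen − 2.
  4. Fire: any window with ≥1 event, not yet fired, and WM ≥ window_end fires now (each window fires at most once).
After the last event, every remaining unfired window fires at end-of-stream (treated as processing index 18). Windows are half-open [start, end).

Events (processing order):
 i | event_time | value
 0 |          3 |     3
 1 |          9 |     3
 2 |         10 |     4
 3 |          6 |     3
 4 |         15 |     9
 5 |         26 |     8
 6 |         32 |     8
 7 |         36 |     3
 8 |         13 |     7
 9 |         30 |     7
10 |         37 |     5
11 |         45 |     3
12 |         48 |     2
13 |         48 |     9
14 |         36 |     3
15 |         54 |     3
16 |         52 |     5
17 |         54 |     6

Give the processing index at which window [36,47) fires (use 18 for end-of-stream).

15

i=0 t=3 v=3: → [0,11); WM=1
i=1 t=9 v=3: → [9,20),[0,11); WM=7
i=2 t=10 v=4: → [9,20),[0,11); WM=8
i=3 t=6 v=3: → [0,11); WM=8
i=4 t=15 v=9: → [9,20); WM=13; [0,11) fires=4
i=5 t=26 v=8: → [18,29); WM=24; [9,20) fires=9
i=6 t=32 v=8: → [27,38); WM=30; [18,29) fires=8
i=7 t=36 v=3: → [36,47),[27,38); WM=34
i=8 t=13 v=7: DROP (t<34-2); WM=34
i=9 t=30 v=7: DROP (t<34-2); WM=34
i=10 t=37 v=5: → [36,47),[27,38); WM=35
i=11 t=45 v=3: → [45,56),[36,47); WM=43; [27,38) fires=8
i=12 t=48 v=2: → [45,56); WM=46
i=13 t=48 v=9: → [45,56); WM=46
i=14 t=36 v=3: DROP (t<46-2); WM=46
i=15 t=54 v=3: → [54,65),[45,56); WM=52; [36,47) fires=5
i=16 t=52 v=5: → [45,56); WM=52
i=17 t=54 v=6: → [54,65),[45,56); WM=52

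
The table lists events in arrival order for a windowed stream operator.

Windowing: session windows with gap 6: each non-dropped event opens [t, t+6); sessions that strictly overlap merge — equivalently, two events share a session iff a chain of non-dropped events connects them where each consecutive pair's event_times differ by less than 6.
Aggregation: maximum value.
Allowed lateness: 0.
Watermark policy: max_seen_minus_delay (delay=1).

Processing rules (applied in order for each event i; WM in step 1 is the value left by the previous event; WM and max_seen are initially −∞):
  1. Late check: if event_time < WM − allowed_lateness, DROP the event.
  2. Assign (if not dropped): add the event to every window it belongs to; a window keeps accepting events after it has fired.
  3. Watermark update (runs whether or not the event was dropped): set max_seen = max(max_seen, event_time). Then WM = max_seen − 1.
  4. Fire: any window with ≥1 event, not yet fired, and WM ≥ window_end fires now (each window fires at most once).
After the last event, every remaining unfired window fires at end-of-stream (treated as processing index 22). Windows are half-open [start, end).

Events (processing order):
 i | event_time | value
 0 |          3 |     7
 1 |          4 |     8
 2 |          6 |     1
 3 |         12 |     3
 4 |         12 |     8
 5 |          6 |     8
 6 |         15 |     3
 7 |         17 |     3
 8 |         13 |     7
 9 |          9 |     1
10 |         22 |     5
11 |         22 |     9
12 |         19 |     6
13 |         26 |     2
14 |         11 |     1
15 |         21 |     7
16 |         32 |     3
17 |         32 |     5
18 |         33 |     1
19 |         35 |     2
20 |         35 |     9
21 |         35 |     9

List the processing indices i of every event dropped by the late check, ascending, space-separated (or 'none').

i=0 t=3 v=7: → [3,9); WM=2
i=1 t=4 v=8: → [3,10); WM=3
i=2 t=6 v=1: → [3,12); WM=5
i=3 t=12 v=3: → [12,18); WM=11
i=4 t=12 v=8: → [12,18); WM=11
i=5 t=6 v=8: DROP (t<11-0); WM=11
i=6 t=15 v=3: → [12,21); WM=14
i=7 t=17 v=3: → [12,23); WM=16
i=8 t=13 v=7: DROP (t<16-0); WM=16
i=9 t=9 v=1: DROP (t<16-0); WM=16
i=10 t=22 v=5: → [12,28); WM=21
i=11 t=22 v=9: → [12,28); WM=21
i=12 t=19 v=6: DROP (t<21-0); WM=21
i=13 t=26 v=2: → [12,32); WM=25
i=14 t=11 v=1: DROP (t<25-0); WM=25
i=15 t=21 v=7: DROP (t<25-0); WM=25
i=16 t=32 v=3: → [32,38); WM=31
i=17 t=32 v=5: → [32,38); WM=31
i=18 t=33 v=1: → [32,39); WM=32
i=19 t=35 v=2: → [32,41); WM=34
i=20 t=35 v=9: → [32,41); WM=34
i=21 t=35 v=9: → [32,41); WM=34

5 8 9 12 14 15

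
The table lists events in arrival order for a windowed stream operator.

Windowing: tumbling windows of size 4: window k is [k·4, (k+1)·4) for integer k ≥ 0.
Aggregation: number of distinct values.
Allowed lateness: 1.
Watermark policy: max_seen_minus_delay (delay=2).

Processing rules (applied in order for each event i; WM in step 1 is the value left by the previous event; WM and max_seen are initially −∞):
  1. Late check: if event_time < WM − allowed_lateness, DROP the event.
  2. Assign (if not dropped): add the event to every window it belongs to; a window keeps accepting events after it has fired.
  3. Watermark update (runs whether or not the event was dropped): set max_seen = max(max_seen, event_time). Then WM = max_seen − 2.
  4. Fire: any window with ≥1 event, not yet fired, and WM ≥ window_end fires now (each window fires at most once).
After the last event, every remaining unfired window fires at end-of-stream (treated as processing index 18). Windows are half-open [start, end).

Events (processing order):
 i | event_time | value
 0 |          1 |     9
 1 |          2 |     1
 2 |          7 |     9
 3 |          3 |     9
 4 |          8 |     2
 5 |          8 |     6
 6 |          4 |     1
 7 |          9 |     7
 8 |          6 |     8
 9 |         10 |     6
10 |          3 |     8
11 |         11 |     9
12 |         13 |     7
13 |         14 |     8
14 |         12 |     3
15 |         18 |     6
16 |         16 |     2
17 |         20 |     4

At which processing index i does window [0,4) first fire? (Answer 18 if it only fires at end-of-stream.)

i=0 t=1 v=9: → [0,4); WM=-1
i=1 t=2 v=1: → [0,4); WM=0
i=2 t=7 v=9: → [4,8); WM=5; [0,4) fires=2
i=3 t=3 v=9: DROP (t<5-1); WM=5
i=4 t=8 v=2: → [8,12); WM=6
i=5 t=8 v=6: → [8,12); WM=6
i=6 t=4 v=1: DROP (t<6-1); WM=6
i=7 t=9 v=7: → [8,12); WM=7
i=8 t=6 v=8: → [4,8); WM=7
i=9 t=10 v=6: → [8,12); WM=8; [4,8) fires=2
i=10 t=3 v=8: DROP (t<8-1); WM=8
i=11 t=11 v=9: → [8,12); WM=9
i=12 t=13 v=7: → [12,16); WM=11
i=13 t=14 v=8: → [12,16); WM=12; [8,12) fires=4
i=14 t=12 v=3: → [12,16); WM=12
i=15 t=18 v=6: → [16,20); WM=16; [12,16) fires=3
i=16 t=16 v=2: → [16,20); WM=16
i=17 t=20 v=4: → [20,24); WM=18

2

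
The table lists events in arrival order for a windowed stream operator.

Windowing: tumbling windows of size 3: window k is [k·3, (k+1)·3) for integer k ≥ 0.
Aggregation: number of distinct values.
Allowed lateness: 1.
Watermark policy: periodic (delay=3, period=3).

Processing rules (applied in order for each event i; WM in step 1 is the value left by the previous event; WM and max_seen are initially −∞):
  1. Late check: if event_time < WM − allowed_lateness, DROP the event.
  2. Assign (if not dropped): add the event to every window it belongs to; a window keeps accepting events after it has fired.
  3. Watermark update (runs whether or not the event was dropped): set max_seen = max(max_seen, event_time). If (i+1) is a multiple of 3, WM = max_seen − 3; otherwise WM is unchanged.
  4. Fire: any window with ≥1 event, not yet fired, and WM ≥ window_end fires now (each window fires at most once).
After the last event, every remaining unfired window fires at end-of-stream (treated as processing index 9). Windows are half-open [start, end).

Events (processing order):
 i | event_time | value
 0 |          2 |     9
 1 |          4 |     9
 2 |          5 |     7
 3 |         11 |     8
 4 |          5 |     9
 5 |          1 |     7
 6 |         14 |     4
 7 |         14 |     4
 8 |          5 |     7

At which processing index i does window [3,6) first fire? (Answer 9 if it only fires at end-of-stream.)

5

i=0 t=2 v=9: → [0,3); WM=−∞
i=1 t=4 v=9: → [3,6); WM=−∞
i=2 t=5 v=7: → [3,6); WM=2
i=3 t=11 v=8: → [9,12); WM=2
i=4 t=5 v=9: → [3,6); WM=2
i=5 t=1 v=7: → [0,3); WM=8; [0,3) fires=2 [3,6) fires=2
i=6 t=14 v=4: → [12,15); WM=8
i=7 t=14 v=4: → [12,15); WM=8
i=8 t=5 v=7: DROP (t<8-1); WM=11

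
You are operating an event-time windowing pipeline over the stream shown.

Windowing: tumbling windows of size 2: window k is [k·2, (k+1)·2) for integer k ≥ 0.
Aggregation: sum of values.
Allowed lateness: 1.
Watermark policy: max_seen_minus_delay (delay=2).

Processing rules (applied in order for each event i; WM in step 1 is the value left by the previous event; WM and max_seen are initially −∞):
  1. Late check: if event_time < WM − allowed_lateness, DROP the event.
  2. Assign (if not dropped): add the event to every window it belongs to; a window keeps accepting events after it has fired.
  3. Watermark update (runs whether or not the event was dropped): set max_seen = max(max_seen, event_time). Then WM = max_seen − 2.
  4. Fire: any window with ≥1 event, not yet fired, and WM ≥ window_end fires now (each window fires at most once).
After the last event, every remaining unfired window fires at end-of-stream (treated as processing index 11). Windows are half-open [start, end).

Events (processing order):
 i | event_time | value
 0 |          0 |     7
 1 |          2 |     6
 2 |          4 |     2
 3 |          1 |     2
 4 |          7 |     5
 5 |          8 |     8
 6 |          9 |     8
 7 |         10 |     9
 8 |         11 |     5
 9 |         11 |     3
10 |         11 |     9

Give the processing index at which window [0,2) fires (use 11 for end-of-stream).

i=0 t=0 v=7: → [0,2); WM=-2
i=1 t=2 v=6: → [2,4); WM=0
i=2 t=4 v=2: → [4,6); WM=2; [0,2) fires=7
i=3 t=1 v=2: → [0,2); WM=2
i=4 t=7 v=5: → [6,8); WM=5; [2,4) fires=6
i=5 t=8 v=8: → [8,10); WM=6; [4,6) fires=2
i=6 t=9 v=8: → [8,10); WM=7
i=7 t=10 v=9: → [10,12); WM=8; [6,8) fires=5
i=8 t=11 v=5: → [10,12); WM=9
i=9 t=11 v=3: → [10,12); WM=9
i=10 t=11 v=9: → [10,12); WM=9

2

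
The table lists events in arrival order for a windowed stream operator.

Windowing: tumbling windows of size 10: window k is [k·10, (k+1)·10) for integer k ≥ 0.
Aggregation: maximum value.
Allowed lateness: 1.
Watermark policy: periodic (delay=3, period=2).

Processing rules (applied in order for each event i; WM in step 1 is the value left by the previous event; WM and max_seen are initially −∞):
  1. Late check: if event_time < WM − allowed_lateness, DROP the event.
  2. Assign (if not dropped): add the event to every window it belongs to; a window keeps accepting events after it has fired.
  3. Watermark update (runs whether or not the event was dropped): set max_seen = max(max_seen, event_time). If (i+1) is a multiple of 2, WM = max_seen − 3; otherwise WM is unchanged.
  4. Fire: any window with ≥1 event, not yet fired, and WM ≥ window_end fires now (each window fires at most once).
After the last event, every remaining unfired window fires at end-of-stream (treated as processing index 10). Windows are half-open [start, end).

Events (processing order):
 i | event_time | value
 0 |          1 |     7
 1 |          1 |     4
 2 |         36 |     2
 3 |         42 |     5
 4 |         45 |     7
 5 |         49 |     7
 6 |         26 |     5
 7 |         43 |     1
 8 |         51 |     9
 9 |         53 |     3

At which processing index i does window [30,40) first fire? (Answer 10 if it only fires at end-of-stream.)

i=0 t=1 v=7: → [0,10); WM=−∞
i=1 t=1 v=4: → [0,10); WM=-2
i=2 t=36 v=2: → [30,40); WM=-2
i=3 t=42 v=5: → [40,50); WM=39; [0,10) fires=7
i=4 t=45 v=7: → [40,50); WM=39
i=5 t=49 v=7: → [40,50); WM=46; [30,40) fires=2
i=6 t=26 v=5: DROP (t<46-1); WM=46
i=7 t=43 v=1: DROP (t<46-1); WM=46
i=8 t=51 v=9: → [50,60); WM=46
i=9 t=53 v=3: → [50,60); WM=50; [40,50) fires=7

5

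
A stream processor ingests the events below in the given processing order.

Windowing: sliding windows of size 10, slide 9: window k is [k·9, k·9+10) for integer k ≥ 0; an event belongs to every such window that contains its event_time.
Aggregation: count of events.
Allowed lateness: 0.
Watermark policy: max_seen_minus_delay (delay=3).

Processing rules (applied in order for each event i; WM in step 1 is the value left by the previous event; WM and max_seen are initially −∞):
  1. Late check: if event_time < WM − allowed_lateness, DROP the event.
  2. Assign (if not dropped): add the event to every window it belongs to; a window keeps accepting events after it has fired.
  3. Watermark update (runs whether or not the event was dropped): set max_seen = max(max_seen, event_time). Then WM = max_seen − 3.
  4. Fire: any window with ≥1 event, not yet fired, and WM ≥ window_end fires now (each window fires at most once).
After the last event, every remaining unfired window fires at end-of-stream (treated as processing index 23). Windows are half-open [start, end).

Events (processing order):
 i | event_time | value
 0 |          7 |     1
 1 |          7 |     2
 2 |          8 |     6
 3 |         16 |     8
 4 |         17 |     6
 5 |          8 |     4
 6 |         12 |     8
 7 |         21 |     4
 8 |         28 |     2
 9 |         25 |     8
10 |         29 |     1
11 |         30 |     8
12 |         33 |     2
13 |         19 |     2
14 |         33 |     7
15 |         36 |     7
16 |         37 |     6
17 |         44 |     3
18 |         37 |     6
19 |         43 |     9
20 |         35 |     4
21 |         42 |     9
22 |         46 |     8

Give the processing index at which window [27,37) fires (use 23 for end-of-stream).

17

i=0 t=7 v=1: → [0,10); WM=4
i=1 t=7 v=2: → [0,10); WM=4
i=2 t=8 v=6: → [0,10); WM=5
i=3 t=16 v=8: → [9,19); WM=13; [0,10) fires=3
i=4 t=17 v=6: → [9,19); WM=14
i=5 t=8 v=4: DROP (t<14-0); WM=14
i=6 t=12 v=8: DROP (t<14-0); WM=14
i=7 t=21 v=4: → [18,28); WM=18
i=8 t=28 v=2: → [27,37); WM=25; [9,19) fires=2
i=9 t=25 v=8: → [18,28); WM=25
i=10 t=29 v=1: → [27,37); WM=26
i=11 t=30 v=8: → [27,37); WM=27
i=12 t=33 v=2: → [27,37); WM=30; [18,28) fires=2
i=13 t=19 v=2: DROP (t<30-0); WM=30
i=14 t=33 v=7: → [27,37); WM=30
i=15 t=36 v=7: → [36,46),[27,37); WM=33
i=16 t=37 v=6: → [36,46); WM=34
i=17 t=44 v=3: → [36,46); WM=41; [27,37) fires=6
i=18 t=37 v=6: DROP (t<41-0); WM=41
i=19 t=43 v=9: → [36,46); WM=41
i=20 t=35 v=4: DROP (t<41-0); WM=41
i=21 t=42 v=9: → [36,46); WM=41
i=22 t=46 v=8: → [45,55); WM=43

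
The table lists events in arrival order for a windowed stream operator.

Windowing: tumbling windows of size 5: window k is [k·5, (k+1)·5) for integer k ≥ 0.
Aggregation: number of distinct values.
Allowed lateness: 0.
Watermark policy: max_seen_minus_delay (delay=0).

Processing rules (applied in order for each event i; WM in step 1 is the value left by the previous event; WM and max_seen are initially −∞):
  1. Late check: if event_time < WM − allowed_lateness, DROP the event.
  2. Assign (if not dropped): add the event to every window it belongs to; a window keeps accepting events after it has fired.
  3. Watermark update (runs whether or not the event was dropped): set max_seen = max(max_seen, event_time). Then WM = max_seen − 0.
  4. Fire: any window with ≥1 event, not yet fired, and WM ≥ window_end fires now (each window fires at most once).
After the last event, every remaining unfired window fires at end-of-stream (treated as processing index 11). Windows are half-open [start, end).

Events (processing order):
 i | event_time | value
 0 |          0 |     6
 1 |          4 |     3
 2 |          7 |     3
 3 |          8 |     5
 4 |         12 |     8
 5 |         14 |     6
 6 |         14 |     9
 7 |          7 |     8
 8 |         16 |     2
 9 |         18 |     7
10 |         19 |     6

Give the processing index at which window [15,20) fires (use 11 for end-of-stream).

11

i=0 t=0 v=6: → [0,5); WM=0
i=1 t=4 v=3: → [0,5); WM=4
i=2 t=7 v=3: → [5,10); WM=7; [0,5) fires=2
i=3 t=8 v=5: → [5,10); WM=8
i=4 t=12 v=8: → [10,15); WM=12; [5,10) fires=2
i=5 t=14 v=6: → [10,15); WM=14
i=6 t=14 v=9: → [10,15); WM=14
i=7 t=7 v=8: DROP (t<14-0); WM=14
i=8 t=16 v=2: → [15,20); WM=16; [10,15) fires=3
i=9 t=18 v=7: → [15,20); WM=18
i=10 t=19 v=6: → [15,20); WM=19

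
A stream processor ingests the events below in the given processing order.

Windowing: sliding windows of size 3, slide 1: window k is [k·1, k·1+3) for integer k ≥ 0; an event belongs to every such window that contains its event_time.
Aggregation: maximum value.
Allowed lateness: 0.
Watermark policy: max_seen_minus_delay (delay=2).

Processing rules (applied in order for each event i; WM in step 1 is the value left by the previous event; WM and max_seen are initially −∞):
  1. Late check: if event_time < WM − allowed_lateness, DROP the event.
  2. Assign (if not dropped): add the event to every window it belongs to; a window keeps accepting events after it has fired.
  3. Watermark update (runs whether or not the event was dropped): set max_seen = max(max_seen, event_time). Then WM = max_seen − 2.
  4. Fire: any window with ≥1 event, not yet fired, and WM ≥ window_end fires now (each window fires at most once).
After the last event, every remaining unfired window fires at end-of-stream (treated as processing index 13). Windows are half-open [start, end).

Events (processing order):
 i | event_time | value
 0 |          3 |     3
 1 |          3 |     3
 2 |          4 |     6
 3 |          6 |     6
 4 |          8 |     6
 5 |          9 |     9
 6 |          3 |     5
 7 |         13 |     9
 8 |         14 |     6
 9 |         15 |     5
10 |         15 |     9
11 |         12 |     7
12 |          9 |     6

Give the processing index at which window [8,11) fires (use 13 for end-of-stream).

i=0 t=3 v=3: → [3,6),[2,5),[1,4); WM=1
i=1 t=3 v=3: → [3,6),[2,5),[1,4); WM=1
i=2 t=4 v=6: → [4,7),[3,6),[2,5); WM=2
i=3 t=6 v=6: → [6,9),[5,8),[4,7); WM=4; [1,4) fires=3
i=4 t=8 v=6: → [8,11),[7,10),[6,9); WM=6; [2,5) fires=6 [3,6) fires=6
i=5 t=9 v=9: → [9,12),[8,11),[7,10); WM=7; [4,7) fires=6
i=6 t=3 v=5: DROP (t<7-0); WM=7
i=7 t=13 v=9: → [13,16),[12,15),[11,14); WM=11; [5,8) fires=6 [6,9) fires=6 [7,10) fires=9 [8,11) fires=9
i=8 t=14 v=6: → [14,17),[13,16),[12,15); WM=12; [9,12) fires=9
i=9 t=15 v=5: → [15,18),[14,17),[13,16); WM=13
i=10 t=15 v=9: → [15,18),[14,17),[13,16); WM=13
i=11 t=12 v=7: DROP (t<13-0); WM=13
i=12 t=9 v=6: DROP (t<13-0); WM=13

7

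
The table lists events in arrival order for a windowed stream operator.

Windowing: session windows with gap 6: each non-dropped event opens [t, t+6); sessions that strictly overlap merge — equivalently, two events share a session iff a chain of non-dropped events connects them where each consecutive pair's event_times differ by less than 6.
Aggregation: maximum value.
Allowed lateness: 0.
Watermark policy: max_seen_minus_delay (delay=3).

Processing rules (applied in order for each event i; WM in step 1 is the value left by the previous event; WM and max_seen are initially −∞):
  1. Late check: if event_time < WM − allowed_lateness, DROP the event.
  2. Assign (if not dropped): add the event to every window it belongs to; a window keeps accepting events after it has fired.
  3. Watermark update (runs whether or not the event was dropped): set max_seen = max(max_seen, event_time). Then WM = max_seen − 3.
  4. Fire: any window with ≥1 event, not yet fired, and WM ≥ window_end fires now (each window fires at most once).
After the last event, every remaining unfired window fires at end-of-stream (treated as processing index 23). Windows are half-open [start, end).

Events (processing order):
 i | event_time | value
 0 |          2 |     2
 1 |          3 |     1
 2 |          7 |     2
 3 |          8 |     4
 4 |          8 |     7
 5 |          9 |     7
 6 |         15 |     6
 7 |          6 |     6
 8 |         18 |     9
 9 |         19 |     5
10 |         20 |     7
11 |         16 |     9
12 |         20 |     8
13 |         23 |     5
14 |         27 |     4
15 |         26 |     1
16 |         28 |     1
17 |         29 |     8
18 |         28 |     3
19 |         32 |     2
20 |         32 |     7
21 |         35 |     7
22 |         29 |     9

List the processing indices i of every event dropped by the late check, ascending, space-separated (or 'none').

7 11 22

i=0 t=2 v=2: → [2,8); WM=-1
i=1 t=3 v=1: → [2,9); WM=0
i=2 t=7 v=2: → [2,13); WM=4
i=3 t=8 v=4: → [2,14); WM=5
i=4 t=8 v=7: → [2,14); WM=5
i=5 t=9 v=7: → [2,15); WM=6
i=6 t=15 v=6: → [15,21); WM=12
i=7 t=6 v=6: DROP (t<12-0); WM=12
i=8 t=18 v=9: → [15,24); WM=15
i=9 t=19 v=5: → [15,25); WM=16
i=10 t=20 v=7: → [15,26); WM=17
i=11 t=16 v=9: DROP (t<17-0); WM=17
i=12 t=20 v=8: → [15,26); WM=17
i=13 t=23 v=5: → [15,29); WM=20
i=14 t=27 v=4: → [15,33); WM=24
i=15 t=26 v=1: → [15,33); WM=24
i=16 t=28 v=1: → [15,34); WM=25
i=17 t=29 v=8: → [15,35); WM=26
i=18 t=28 v=3: → [15,35); WM=26
i=19 t=32 v=2: → [15,38); WM=29
i=20 t=32 v=7: → [15,38); WM=29
i=21 t=35 v=7: → [15,41); WM=32
i=22 t=29 v=9: DROP (t<32-0); WM=32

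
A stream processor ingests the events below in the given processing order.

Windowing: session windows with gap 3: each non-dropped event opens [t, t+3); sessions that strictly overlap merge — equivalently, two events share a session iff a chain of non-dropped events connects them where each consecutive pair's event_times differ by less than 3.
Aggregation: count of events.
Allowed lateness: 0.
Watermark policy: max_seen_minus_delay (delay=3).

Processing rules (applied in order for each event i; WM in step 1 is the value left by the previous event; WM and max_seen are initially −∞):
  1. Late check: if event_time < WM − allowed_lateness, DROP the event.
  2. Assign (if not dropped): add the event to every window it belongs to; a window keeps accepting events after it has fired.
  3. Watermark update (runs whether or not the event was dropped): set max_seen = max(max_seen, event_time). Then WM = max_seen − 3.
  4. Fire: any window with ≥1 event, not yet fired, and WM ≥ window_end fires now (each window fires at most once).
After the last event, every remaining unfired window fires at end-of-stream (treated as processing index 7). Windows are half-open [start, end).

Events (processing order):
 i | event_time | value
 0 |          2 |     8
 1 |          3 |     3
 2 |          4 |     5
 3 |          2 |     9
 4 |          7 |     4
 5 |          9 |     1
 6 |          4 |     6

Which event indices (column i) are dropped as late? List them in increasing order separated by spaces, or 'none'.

6

i=0 t=2 v=8: → [2,5); WM=-1
i=1 t=3 v=3: → [2,6); WM=0
i=2 t=4 v=5: → [2,7); WM=1
i=3 t=2 v=9: → [2,7); WM=1
i=4 t=7 v=4: → [7,10); WM=4
i=5 t=9 v=1: → [7,12); WM=6
i=6 t=4 v=6: DROP (t<6-0); WM=6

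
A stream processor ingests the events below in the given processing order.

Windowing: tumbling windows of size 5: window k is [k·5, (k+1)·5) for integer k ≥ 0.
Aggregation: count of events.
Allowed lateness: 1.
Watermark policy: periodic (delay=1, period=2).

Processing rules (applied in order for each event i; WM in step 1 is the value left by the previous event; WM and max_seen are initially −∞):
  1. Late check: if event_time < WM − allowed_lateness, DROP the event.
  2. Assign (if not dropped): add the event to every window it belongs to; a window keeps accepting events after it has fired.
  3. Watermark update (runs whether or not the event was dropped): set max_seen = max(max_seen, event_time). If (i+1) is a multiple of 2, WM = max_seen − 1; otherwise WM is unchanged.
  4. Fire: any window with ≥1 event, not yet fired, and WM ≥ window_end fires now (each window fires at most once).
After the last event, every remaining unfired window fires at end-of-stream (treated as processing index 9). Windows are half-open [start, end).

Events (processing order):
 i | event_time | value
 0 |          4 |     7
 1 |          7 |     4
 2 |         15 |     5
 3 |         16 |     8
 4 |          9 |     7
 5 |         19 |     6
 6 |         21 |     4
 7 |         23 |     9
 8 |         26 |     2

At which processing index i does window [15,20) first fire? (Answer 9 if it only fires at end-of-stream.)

i=0 t=4 v=7: → [0,5); WM=−∞
i=1 t=7 v=4: → [5,10); WM=6; [0,5) fires=1
i=2 t=15 v=5: → [15,20); WM=6
i=3 t=16 v=8: → [15,20); WM=15; [5,10) fires=1
i=4 t=9 v=7: DROP (t<15-1); WM=15
i=5 t=19 v=6: → [15,20); WM=18
i=6 t=21 v=4: → [20,25); WM=18
i=7 t=23 v=9: → [20,25); WM=22; [15,20) fires=3
i=8 t=26 v=2: → [25,30); WM=22

7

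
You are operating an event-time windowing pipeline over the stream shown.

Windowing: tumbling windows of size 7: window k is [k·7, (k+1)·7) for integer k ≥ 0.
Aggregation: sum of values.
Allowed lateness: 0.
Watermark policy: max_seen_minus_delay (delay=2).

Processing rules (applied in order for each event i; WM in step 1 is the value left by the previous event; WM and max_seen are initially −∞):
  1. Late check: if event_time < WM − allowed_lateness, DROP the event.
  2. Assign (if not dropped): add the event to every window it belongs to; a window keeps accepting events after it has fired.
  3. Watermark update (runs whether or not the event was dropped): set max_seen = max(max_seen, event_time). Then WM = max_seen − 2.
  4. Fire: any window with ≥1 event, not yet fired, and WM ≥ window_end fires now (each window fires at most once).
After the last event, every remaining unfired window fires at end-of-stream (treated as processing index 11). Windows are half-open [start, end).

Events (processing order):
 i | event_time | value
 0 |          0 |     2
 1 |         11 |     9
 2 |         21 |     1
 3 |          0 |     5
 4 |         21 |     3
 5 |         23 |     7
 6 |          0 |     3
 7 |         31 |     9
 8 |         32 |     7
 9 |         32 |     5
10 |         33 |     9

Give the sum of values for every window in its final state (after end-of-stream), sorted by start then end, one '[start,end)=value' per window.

[0,7)=2 [7,14)=9 [21,28)=11 [28,35)=30

i=0 t=0 v=2: → [0,7); WM=-2
i=1 t=11 v=9: → [7,14); WM=9; [0,7) fires=2
i=2 t=21 v=1: → [21,28); WM=19; [7,14) fires=9
i=3 t=0 v=5: DROP (t<19-0); WM=19
i=4 t=21 v=3: → [21,28); WM=19
i=5 t=23 v=7: → [21,28); WM=21
i=6 t=0 v=3: DROP (t<21-0); WM=21
i=7 t=31 v=9: → [28,35); WM=29; [21,28) fires=11
i=8 t=32 v=7: → [28,35); WM=30
i=9 t=32 v=5: → [28,35); WM=30
i=10 t=33 v=9: → [28,35); WM=31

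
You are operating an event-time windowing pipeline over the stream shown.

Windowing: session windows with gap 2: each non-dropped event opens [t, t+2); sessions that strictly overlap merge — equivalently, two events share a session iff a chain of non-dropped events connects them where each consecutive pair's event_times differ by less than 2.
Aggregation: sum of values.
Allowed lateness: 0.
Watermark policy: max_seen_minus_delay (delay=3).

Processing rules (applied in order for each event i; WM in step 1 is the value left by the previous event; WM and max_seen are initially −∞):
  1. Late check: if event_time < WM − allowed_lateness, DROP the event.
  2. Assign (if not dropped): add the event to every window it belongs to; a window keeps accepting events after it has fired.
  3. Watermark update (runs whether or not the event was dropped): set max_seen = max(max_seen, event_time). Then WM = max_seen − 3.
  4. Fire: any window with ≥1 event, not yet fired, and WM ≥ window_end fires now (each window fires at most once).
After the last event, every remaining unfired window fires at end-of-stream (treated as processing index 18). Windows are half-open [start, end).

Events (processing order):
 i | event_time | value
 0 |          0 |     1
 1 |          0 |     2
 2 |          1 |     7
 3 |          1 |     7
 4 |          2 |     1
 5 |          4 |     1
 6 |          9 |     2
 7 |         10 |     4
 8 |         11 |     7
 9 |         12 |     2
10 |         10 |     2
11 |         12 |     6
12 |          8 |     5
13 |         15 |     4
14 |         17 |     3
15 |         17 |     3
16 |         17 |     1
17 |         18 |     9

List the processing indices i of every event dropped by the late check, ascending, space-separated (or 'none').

i=0 t=0 v=1: → [0,2); WM=-3
i=1 t=0 v=2: → [0,2); WM=-3
i=2 t=1 v=7: → [0,3); WM=-2
i=3 t=1 v=7: → [0,3); WM=-2
i=4 t=2 v=1: → [0,4); WM=-1
i=5 t=4 v=1: → [4,6); WM=1
i=6 t=9 v=2: → [9,11); WM=6
i=7 t=10 v=4: → [9,12); WM=7
i=8 t=11 v=7: → [9,13); WM=8
i=9 t=12 v=2: → [9,14); WM=9
i=10 t=10 v=2: → [9,14); WM=9
i=11 t=12 v=6: → [9,14); WM=9
i=12 t=8 v=5: DROP (t<9-0); WM=9
i=13 t=15 v=4: → [15,17); WM=12
i=14 t=17 v=3: → [17,19); WM=14
i=15 t=17 v=3: → [17,19); WM=14
i=16 t=17 v=1: → [17,19); WM=14
i=17 t=18 v=9: → [17,20); WM=15

12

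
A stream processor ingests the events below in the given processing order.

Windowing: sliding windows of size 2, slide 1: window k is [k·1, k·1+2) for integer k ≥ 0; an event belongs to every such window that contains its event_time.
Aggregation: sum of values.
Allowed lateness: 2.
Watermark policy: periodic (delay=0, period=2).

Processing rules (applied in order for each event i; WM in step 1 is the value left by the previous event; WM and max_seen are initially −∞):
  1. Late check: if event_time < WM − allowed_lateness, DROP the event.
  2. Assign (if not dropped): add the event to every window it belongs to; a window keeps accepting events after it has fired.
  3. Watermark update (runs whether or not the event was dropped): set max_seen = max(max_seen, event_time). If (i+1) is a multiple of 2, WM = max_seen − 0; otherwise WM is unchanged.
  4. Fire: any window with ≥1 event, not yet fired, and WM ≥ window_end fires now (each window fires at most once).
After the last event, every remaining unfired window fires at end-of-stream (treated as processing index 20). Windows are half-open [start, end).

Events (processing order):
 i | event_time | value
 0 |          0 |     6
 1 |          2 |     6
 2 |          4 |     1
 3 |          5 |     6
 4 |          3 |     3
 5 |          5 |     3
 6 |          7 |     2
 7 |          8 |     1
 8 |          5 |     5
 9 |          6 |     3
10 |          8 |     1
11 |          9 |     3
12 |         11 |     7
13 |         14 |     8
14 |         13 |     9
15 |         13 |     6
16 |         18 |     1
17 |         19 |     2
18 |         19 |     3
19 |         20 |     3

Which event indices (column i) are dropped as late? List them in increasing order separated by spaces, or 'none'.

8

i=0 t=0 v=6: → [0,2); WM=−∞
i=1 t=2 v=6: → [2,4),[1,3); WM=2; [0,2) fires=6
i=2 t=4 v=1: → [4,6),[3,5); WM=2
i=3 t=5 v=6: → [5,7),[4,6); WM=5; [1,3) fires=6 [2,4) fires=6 [3,5) fires=1
i=4 t=3 v=3: → [3,5),[2,4); WM=5
i=5 t=5 v=3: → [5,7),[4,6); WM=5
i=6 t=7 v=2: → [7,9),[6,8); WM=5
i=7 t=8 v=1: → [8,10),[7,9); WM=8; [4,6) fires=10 [5,7) fires=9 [6,8) fires=2
i=8 t=5 v=5: DROP (t<8-2); WM=8
i=9 t=6 v=3: → [6,8),[5,7); WM=8
i=10 t=8 v=1: → [8,10),[7,9); WM=8
i=11 t=9 v=3: → [9,11),[8,10); WM=9; [7,9) fires=4
i=12 t=11 v=7: → [11,13),[10,12); WM=9
i=13 t=14 v=8: → [14,16),[13,15); WM=14; [8,10) fires=5 [9,11) fires=3 [10,12) fires=7 [11,13) fires=7
i=14 t=13 v=9: → [13,15),[12,14); WM=14; [12,14) fires=9
i=15 t=13 v=6: → [13,15),[12,14); WM=14
i=16 t=18 v=1: → [18,20),[17,19); WM=14
i=17 t=19 v=2: → [19,21),[18,20); WM=19; [13,15) fires=23 [14,16) fires=8 [17,19) fires=1
i=18 t=19 v=3: → [19,21),[18,20); WM=19
i=19 t=20 v=3: → [20,22),[19,21); WM=20; [18,20) fires=6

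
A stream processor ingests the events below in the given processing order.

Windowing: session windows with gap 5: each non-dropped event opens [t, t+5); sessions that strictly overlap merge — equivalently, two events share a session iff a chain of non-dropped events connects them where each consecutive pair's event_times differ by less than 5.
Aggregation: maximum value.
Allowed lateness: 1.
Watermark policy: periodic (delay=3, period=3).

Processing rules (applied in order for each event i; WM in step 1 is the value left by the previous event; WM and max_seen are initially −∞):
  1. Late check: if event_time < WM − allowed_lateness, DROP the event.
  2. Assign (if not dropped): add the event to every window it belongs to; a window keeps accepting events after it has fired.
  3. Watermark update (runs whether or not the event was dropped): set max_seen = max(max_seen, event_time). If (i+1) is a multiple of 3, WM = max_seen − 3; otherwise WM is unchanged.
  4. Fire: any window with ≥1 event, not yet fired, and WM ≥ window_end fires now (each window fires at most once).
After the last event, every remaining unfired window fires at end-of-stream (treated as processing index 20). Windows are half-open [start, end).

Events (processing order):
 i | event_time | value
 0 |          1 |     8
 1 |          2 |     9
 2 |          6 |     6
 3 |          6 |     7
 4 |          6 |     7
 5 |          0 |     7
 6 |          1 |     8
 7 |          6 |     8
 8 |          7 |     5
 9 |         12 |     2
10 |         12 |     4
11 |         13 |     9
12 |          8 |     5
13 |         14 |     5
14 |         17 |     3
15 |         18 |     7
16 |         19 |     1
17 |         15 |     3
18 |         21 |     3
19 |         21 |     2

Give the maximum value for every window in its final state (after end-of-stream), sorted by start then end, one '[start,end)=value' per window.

i=0 t=1 v=8: → [1,6); WM=−∞
i=1 t=2 v=9: → [1,7); WM=−∞
i=2 t=6 v=6: → [1,11); WM=3
i=3 t=6 v=7: → [1,11); WM=3
i=4 t=6 v=7: → [1,11); WM=3
i=5 t=0 v=7: DROP (t<3-1); WM=3
i=6 t=1 v=8: DROP (t<3-1); WM=3
i=7 t=6 v=8: → [1,11); WM=3
i=8 t=7 v=5: → [1,12); WM=4
i=9 t=12 v=2: → [12,17); WM=4
i=10 t=12 v=4: → [12,17); WM=4
i=11 t=13 v=9: → [12,18); WM=10
i=12 t=8 v=5: DROP (t<10-1); WM=10
i=13 t=14 v=5: → [12,19); WM=10
i=14 t=17 v=3: → [12,22); WM=14
i=15 t=18 v=7: → [12,23); WM=14
i=16 t=19 v=1: → [12,24); WM=14
i=17 t=15 v=3: → [12,24); WM=16
i=18 t=21 v=3: → [12,26); WM=16
i=19 t=21 v=2: → [12,26); WM=16

[1,12)=9 [12,26)=9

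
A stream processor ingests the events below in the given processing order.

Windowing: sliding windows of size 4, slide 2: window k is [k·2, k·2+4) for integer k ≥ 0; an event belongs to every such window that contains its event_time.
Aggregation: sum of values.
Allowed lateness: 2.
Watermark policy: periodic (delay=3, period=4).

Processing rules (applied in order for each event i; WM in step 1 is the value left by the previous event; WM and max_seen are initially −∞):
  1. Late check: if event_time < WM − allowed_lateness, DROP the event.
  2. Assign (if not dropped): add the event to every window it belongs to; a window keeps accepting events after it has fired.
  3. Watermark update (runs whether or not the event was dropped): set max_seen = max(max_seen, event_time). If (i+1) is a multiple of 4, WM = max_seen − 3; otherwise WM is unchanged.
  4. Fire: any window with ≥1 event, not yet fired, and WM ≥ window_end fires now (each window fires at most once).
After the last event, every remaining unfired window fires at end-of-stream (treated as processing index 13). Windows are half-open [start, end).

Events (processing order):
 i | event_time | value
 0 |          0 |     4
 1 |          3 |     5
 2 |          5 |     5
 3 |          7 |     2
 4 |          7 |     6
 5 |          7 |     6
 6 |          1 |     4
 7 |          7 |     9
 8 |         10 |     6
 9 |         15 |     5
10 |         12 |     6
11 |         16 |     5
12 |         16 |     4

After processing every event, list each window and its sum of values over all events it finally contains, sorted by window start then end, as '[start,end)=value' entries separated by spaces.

[0,4)=9 [2,6)=10 [4,8)=28 [6,10)=23 [8,12)=6 [10,14)=12 [12,16)=11 [14,18)=14 [16,20)=9

i=0 t=0 v=4: → [0,4); WM=−∞
i=1 t=3 v=5: → [2,6),[0,4); WM=−∞
i=2 t=5 v=5: → [4,8),[2,6); WM=−∞
i=3 t=7 v=2: → [6,10),[4,8); WM=4; [0,4) fires=9
i=4 t=7 v=6: → [6,10),[4,8); WM=4
i=5 t=7 v=6: → [6,10),[4,8); WM=4
i=6 t=1 v=4: DROP (t<4-2); WM=4
i=7 t=7 v=9: → [6,10),[4,8); WM=4
i=8 t=10 v=6: → [10,14),[8,12); WM=4
i=9 t=15 v=5: → [14,18),[12,16); WM=4
i=10 t=12 v=6: → [12,16),[10,14); WM=4
i=11 t=16 v=5: → [16,20),[14,18); WM=13; [2,6) fires=10 [4,8) fires=28 [6,10) fires=23 [8,12) fires=6
i=12 t=16 v=4: → [16,20),[14,18); WM=13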